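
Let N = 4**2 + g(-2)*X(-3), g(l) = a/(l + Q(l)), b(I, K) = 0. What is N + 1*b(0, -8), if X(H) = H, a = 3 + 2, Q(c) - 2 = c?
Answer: 47/2 ≈ 23.500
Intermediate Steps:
Q(c) = 2 + c
a = 5
g(l) = 5/(2 + 2*l) (g(l) = 5/(l + (2 + l)) = 5/(2 + 2*l))
N = 47/2 (N = 4**2 + (5/(2*(1 - 2)))*(-3) = 16 + ((5/2)/(-1))*(-3) = 16 + ((5/2)*(-1))*(-3) = 16 - 5/2*(-3) = 16 + 15/2 = 47/2 ≈ 23.500)
N + 1*b(0, -8) = 47/2 + 1*0 = 47/2 + 0 = 47/2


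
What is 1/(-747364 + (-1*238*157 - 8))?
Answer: -1/784738 ≈ -1.2743e-6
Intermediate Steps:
1/(-747364 + (-1*238*157 - 8)) = 1/(-747364 + (-238*157 - 8)) = 1/(-747364 + (-37366 - 8)) = 1/(-747364 - 37374) = 1/(-784738) = -1/784738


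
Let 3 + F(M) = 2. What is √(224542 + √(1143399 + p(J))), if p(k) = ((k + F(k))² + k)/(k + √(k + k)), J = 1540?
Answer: √(224542 + √(1143399 + 2370061/(1540 + 2*√770))) ≈ 474.99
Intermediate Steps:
F(M) = -1 (F(M) = -3 + 2 = -1)
p(k) = (k + (-1 + k)²)/(k + √2*√k) (p(k) = ((k - 1)² + k)/(k + √(k + k)) = ((-1 + k)² + k)/(k + √(2*k)) = (k + (-1 + k)²)/(k + √2*√k))
√(224542 + √(1143399 + p(J))) = √(224542 + √(1143399 + (1540 + (-1 + 1540)²)/(1540 + √2*√1540))) = √(224542 + √(1143399 + (1540 + 1539²)/(1540 + √2*(2*√385)))) = √(224542 + √(1143399 + (1540 + 2368521)/(1540 + 2*√770))) = √(224542 + √(1143399 + 2370061/(1540 + 2*√770)))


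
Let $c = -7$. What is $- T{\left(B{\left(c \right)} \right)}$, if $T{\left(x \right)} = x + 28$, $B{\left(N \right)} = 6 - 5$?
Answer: $-29$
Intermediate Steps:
$B{\left(N \right)} = 1$ ($B{\left(N \right)} = 6 - 5 = 1$)
$T{\left(x \right)} = 28 + x$
$- T{\left(B{\left(c \right)} \right)} = - (28 + 1) = \left(-1\right) 29 = -29$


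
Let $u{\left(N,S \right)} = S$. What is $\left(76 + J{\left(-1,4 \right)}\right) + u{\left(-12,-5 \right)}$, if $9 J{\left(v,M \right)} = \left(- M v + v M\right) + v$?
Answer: $\frac{638}{9} \approx 70.889$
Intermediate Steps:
$J{\left(v,M \right)} = \frac{v}{9}$ ($J{\left(v,M \right)} = \frac{\left(- M v + v M\right) + v}{9} = \frac{\left(- M v + M v\right) + v}{9} = \frac{0 + v}{9} = \frac{v}{9}$)
$\left(76 + J{\left(-1,4 \right)}\right) + u{\left(-12,-5 \right)} = \left(76 + \frac{1}{9} \left(-1\right)\right) - 5 = \left(76 - \frac{1}{9}\right) - 5 = \frac{683}{9} - 5 = \frac{638}{9}$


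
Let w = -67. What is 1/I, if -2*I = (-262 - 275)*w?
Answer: -2/35979 ≈ -5.5588e-5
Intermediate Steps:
I = -35979/2 (I = -(-262 - 275)*(-67)/2 = -(-537)*(-67)/2 = -½*35979 = -35979/2 ≈ -17990.)
1/I = 1/(-35979/2) = -2/35979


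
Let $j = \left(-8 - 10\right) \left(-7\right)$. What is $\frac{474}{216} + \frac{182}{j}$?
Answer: $\frac{131}{36} \approx 3.6389$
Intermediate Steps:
$j = 126$ ($j = \left(-18\right) \left(-7\right) = 126$)
$\frac{474}{216} + \frac{182}{j} = \frac{474}{216} + \frac{182}{126} = 474 \cdot \frac{1}{216} + 182 \cdot \frac{1}{126} = \frac{79}{36} + \frac{13}{9} = \frac{131}{36}$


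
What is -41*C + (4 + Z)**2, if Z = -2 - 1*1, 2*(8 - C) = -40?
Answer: -1147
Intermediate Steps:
C = 28 (C = 8 - 1/2*(-40) = 8 + 20 = 28)
Z = -3 (Z = -2 - 1 = -3)
-41*C + (4 + Z)**2 = -41*28 + (4 - 3)**2 = -1148 + 1**2 = -1148 + 1 = -1147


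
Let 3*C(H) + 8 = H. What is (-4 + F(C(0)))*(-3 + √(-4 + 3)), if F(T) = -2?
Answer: 18 - 6*I ≈ 18.0 - 6.0*I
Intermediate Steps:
C(H) = -8/3 + H/3
(-4 + F(C(0)))*(-3 + √(-4 + 3)) = (-4 - 2)*(-3 + √(-4 + 3)) = -6*(-3 + √(-1)) = -6*(-3 + I) = 18 - 6*I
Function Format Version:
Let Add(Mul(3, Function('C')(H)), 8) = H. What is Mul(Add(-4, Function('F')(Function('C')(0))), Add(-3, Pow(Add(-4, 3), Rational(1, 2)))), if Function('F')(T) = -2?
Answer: Add(18, Mul(-6, I)) ≈ Add(18.000, Mul(-6.0000, I))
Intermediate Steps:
Function('C')(H) = Add(Rational(-8, 3), Mul(Rational(1, 3), H))
Mul(Add(-4, Function('F')(Function('C')(0))), Add(-3, Pow(Add(-4, 3), Rational(1, 2)))) = Mul(Add(-4, -2), Add(-3, Pow(Add(-4, 3), Rational(1, 2)))) = Mul(-6, Add(-3, Pow(-1, Rational(1, 2)))) = Mul(-6, Add(-3, I)) = Add(18, Mul(-6, I))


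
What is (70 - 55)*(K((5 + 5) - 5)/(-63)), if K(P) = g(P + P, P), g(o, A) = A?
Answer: -25/21 ≈ -1.1905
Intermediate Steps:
K(P) = P
(70 - 55)*(K((5 + 5) - 5)/(-63)) = (70 - 55)*(((5 + 5) - 5)/(-63)) = 15*((10 - 5)*(-1/63)) = 15*(5*(-1/63)) = 15*(-5/63) = -25/21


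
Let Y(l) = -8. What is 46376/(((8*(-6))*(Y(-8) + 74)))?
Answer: -527/36 ≈ -14.639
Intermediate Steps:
46376/(((8*(-6))*(Y(-8) + 74))) = 46376/(((8*(-6))*(-8 + 74))) = 46376/((-48*66)) = 46376/(-3168) = 46376*(-1/3168) = -527/36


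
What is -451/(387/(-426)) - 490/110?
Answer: 698141/1419 ≈ 492.00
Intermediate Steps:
-451/(387/(-426)) - 490/110 = -451/(387*(-1/426)) - 490*1/110 = -451/(-129/142) - 49/11 = -451*(-142/129) - 49/11 = 64042/129 - 49/11 = 698141/1419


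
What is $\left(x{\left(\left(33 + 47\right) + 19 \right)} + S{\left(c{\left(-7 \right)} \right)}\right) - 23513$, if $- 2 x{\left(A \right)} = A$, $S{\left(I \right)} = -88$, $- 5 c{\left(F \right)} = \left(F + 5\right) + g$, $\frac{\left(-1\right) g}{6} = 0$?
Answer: $- \frac{47301}{2} \approx -23651.0$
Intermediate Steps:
$g = 0$ ($g = \left(-6\right) 0 = 0$)
$c{\left(F \right)} = -1 - \frac{F}{5}$ ($c{\left(F \right)} = - \frac{\left(F + 5\right) + 0}{5} = - \frac{\left(5 + F\right) + 0}{5} = - \frac{5 + F}{5} = -1 - \frac{F}{5}$)
$x{\left(A \right)} = - \frac{A}{2}$
$\left(x{\left(\left(33 + 47\right) + 19 \right)} + S{\left(c{\left(-7 \right)} \right)}\right) - 23513 = \left(- \frac{\left(33 + 47\right) + 19}{2} - 88\right) - 23513 = \left(- \frac{80 + 19}{2} - 88\right) - 23513 = \left(\left(- \frac{1}{2}\right) 99 - 88\right) - 23513 = \left(- \frac{99}{2} - 88\right) - 23513 = - \frac{275}{2} - 23513 = - \frac{47301}{2}$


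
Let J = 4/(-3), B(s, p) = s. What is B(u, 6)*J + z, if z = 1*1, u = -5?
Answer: 23/3 ≈ 7.6667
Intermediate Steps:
z = 1
J = -4/3 (J = 4*(-⅓) = -4/3 ≈ -1.3333)
B(u, 6)*J + z = -5*(-4/3) + 1 = 20/3 + 1 = 23/3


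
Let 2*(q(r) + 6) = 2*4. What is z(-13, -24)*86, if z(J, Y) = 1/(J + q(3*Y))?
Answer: -86/15 ≈ -5.7333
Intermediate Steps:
q(r) = -2 (q(r) = -6 + (2*4)/2 = -6 + (½)*8 = -6 + 4 = -2)
z(J, Y) = 1/(-2 + J) (z(J, Y) = 1/(J - 2) = 1/(-2 + J))
z(-13, -24)*86 = 86/(-2 - 13) = 86/(-15) = -1/15*86 = -86/15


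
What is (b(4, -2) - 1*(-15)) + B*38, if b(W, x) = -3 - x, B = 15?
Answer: 584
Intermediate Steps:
(b(4, -2) - 1*(-15)) + B*38 = ((-3 - 1*(-2)) - 1*(-15)) + 15*38 = ((-3 + 2) + 15) + 570 = (-1 + 15) + 570 = 14 + 570 = 584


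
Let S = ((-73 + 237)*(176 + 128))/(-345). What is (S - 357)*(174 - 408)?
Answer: 13495638/115 ≈ 1.1735e+5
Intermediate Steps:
S = -49856/345 (S = (164*304)*(-1/345) = 49856*(-1/345) = -49856/345 ≈ -144.51)
(S - 357)*(174 - 408) = (-49856/345 - 357)*(174 - 408) = -173021/345*(-234) = 13495638/115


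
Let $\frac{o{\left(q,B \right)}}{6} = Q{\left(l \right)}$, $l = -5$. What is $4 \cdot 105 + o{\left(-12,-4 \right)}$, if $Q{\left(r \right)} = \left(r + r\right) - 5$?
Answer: $330$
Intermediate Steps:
$Q{\left(r \right)} = -5 + 2 r$ ($Q{\left(r \right)} = 2 r - 5 = -5 + 2 r$)
$o{\left(q,B \right)} = -90$ ($o{\left(q,B \right)} = 6 \left(-5 + 2 \left(-5\right)\right) = 6 \left(-5 - 10\right) = 6 \left(-15\right) = -90$)
$4 \cdot 105 + o{\left(-12,-4 \right)} = 4 \cdot 105 - 90 = 420 - 90 = 330$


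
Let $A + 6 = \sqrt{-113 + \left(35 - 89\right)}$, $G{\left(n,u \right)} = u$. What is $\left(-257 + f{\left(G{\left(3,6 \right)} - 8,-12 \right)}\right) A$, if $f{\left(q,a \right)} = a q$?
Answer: $1398 - 233 i \sqrt{167} \approx 1398.0 - 3011.0 i$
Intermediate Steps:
$A = -6 + i \sqrt{167}$ ($A = -6 + \sqrt{-113 + \left(35 - 89\right)} = -6 + \sqrt{-113 - 54} = -6 + \sqrt{-167} = -6 + i \sqrt{167} \approx -6.0 + 12.923 i$)
$\left(-257 + f{\left(G{\left(3,6 \right)} - 8,-12 \right)}\right) A = \left(-257 - 12 \left(6 - 8\right)\right) \left(-6 + i \sqrt{167}\right) = \left(-257 - -24\right) \left(-6 + i \sqrt{167}\right) = \left(-257 + 24\right) \left(-6 + i \sqrt{167}\right) = - 233 \left(-6 + i \sqrt{167}\right) = 1398 - 233 i \sqrt{167}$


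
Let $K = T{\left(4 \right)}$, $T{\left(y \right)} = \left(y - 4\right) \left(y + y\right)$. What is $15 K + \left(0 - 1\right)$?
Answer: $-1$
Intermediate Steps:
$T{\left(y \right)} = 2 y \left(-4 + y\right)$ ($T{\left(y \right)} = \left(y - 4\right) 2 y = \left(-4 + y\right) 2 y = 2 y \left(-4 + y\right)$)
$K = 0$ ($K = 2 \cdot 4 \left(-4 + 4\right) = 2 \cdot 4 \cdot 0 = 0$)
$15 K + \left(0 - 1\right) = 15 \cdot 0 + \left(0 - 1\right) = 0 + \left(0 - 1\right) = 0 - 1 = -1$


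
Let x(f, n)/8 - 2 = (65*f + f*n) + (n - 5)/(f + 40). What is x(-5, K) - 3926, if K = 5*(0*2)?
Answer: -45578/7 ≈ -6511.1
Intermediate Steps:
K = 0 (K = 5*0 = 0)
x(f, n) = 16 + 520*f + 8*f*n + 8*(-5 + n)/(40 + f) (x(f, n) = 16 + 8*((65*f + f*n) + (n - 5)/(f + 40)) = 16 + 8*((65*f + f*n) + (-5 + n)/(40 + f)) = 16 + 8*(65*f + f*n + (-5 + n)/(40 + f)) = 16 + (520*f + 8*f*n + 8*(-5 + n)/(40 + f)) = 16 + 520*f + 8*f*n + 8*(-5 + n)/(40 + f))
x(-5, K) - 3926 = 8*(75 + 0 + 65*(-5)**2 + 2602*(-5) + 0*(-5)**2 + 40*(-5)*0)/(40 - 5) - 3926 = 8*(75 + 0 + 65*25 - 13010 + 0*25 + 0)/35 - 3926 = 8*(1/35)*(75 + 0 + 1625 - 13010 + 0 + 0) - 3926 = 8*(1/35)*(-11310) - 3926 = -18096/7 - 3926 = -45578/7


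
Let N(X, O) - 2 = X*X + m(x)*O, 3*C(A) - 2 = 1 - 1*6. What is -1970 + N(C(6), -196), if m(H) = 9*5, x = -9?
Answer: -10787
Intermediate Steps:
C(A) = -1 (C(A) = ⅔ + (1 - 1*6)/3 = ⅔ + (1 - 6)/3 = ⅔ + (⅓)*(-5) = ⅔ - 5/3 = -1)
m(H) = 45
N(X, O) = 2 + X² + 45*O (N(X, O) = 2 + (X*X + 45*O) = 2 + (X² + 45*O) = 2 + X² + 45*O)
-1970 + N(C(6), -196) = -1970 + (2 + (-1)² + 45*(-196)) = -1970 + (2 + 1 - 8820) = -1970 - 8817 = -10787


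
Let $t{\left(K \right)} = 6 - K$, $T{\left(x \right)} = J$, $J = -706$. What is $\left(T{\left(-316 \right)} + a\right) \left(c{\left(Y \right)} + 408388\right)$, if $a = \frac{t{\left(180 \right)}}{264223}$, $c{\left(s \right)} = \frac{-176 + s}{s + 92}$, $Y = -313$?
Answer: $- \frac{990362991753532}{3434899} \approx -2.8832 \cdot 10^{8}$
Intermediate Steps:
$T{\left(x \right)} = -706$
$c{\left(s \right)} = \frac{-176 + s}{92 + s}$
$a = - \frac{174}{264223}$ ($a = \frac{6 - 180}{264223} = \left(6 - 180\right) \frac{1}{264223} = \left(-174\right) \frac{1}{264223} = - \frac{174}{264223} \approx -0.00065853$)
$\left(T{\left(-316 \right)} + a\right) \left(c{\left(Y \right)} + 408388\right) = \left(-706 - \frac{174}{264223}\right) \left(\frac{-176 - 313}{92 - 313} + 408388\right) = - \frac{186541612 \left(\frac{1}{-221} \left(-489\right) + 408388\right)}{264223} = - \frac{186541612 \left(\left(- \frac{1}{221}\right) \left(-489\right) + 408388\right)}{264223} = - \frac{186541612 \left(\frac{489}{221} + 408388\right)}{264223} = \left(- \frac{186541612}{264223}\right) \frac{90254237}{221} = - \frac{990362991753532}{3434899}$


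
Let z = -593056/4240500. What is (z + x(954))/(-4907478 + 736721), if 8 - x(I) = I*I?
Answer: 964828391764/4421523764625 ≈ 0.21821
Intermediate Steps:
z = -148264/1060125 (z = -593056*1/4240500 = -148264/1060125 ≈ -0.13986)
x(I) = 8 - I**2 (x(I) = 8 - I*I = 8 - I**2)
(z + x(954))/(-4907478 + 736721) = (-148264/1060125 + (8 - 1*954**2))/(-4907478 + 736721) = (-148264/1060125 + (8 - 1*910116))/(-4170757) = (-148264/1060125 + (8 - 910116))*(-1/4170757) = (-148264/1060125 - 910108)*(-1/4170757) = -964828391764/1060125*(-1/4170757) = 964828391764/4421523764625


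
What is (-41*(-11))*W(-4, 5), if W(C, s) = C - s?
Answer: -4059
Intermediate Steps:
(-41*(-11))*W(-4, 5) = (-41*(-11))*(-4 - 1*5) = 451*(-4 - 5) = 451*(-9) = -4059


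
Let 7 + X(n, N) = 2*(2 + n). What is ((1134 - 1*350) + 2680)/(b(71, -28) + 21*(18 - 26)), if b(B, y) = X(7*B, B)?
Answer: 3464/823 ≈ 4.2090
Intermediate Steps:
X(n, N) = -3 + 2*n (X(n, N) = -7 + 2*(2 + n) = -7 + (4 + 2*n) = -3 + 2*n)
b(B, y) = -3 + 14*B (b(B, y) = -3 + 2*(7*B) = -3 + 14*B)
((1134 - 1*350) + 2680)/(b(71, -28) + 21*(18 - 26)) = ((1134 - 1*350) + 2680)/((-3 + 14*71) + 21*(18 - 26)) = ((1134 - 350) + 2680)/((-3 + 994) + 21*(-8)) = (784 + 2680)/(991 - 168) = 3464/823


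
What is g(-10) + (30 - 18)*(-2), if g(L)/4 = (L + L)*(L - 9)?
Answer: 1496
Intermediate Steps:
g(L) = 8*L*(-9 + L) (g(L) = 4*((L + L)*(L - 9)) = 4*((2*L)*(-9 + L)) = 4*(2*L*(-9 + L)) = 8*L*(-9 + L))
g(-10) + (30 - 18)*(-2) = 8*(-10)*(-9 - 10) + (30 - 18)*(-2) = 8*(-10)*(-19) + 12*(-2) = 1520 - 24 = 1496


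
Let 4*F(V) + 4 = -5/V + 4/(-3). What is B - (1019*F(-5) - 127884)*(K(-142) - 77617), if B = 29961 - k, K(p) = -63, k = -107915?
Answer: -30058930472/3 ≈ -1.0020e+10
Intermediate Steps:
F(V) = -4/3 - 5/(4*V) (F(V) = -1 + (-5/V + 4/(-3))/4 = -1 + (-5/V + 4*(-1/3))/4 = -1 + (-5/V - 4/3)/4 = -1 + (-4/3 - 5/V)/4 = -1 + (-1/3 - 5/(4*V)) = -4/3 - 5/(4*V))
B = 137876 (B = 29961 - 1*(-107915) = 29961 + 107915 = 137876)
B - (1019*F(-5) - 127884)*(K(-142) - 77617) = 137876 - (1019*((1/12)*(-15 - 16*(-5))/(-5)) - 127884)*(-63 - 77617) = 137876 - (1019*((1/12)*(-1/5)*(-15 + 80)) - 127884)*(-77680) = 137876 - (1019*((1/12)*(-1/5)*65) - 127884)*(-77680) = 137876 - (1019*(-13/12) - 127884)*(-77680) = 137876 - (-13247/12 - 127884)*(-77680) = 137876 - (-1547855)*(-77680)/12 = 137876 - 1*30059344100/3 = 137876 - 30059344100/3 = -30058930472/3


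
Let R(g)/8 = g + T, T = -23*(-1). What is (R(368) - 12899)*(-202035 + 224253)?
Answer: -217092078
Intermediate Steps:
T = 23
R(g) = 184 + 8*g (R(g) = 8*(g + 23) = 8*(23 + g) = 184 + 8*g)
(R(368) - 12899)*(-202035 + 224253) = ((184 + 8*368) - 12899)*(-202035 + 224253) = ((184 + 2944) - 12899)*22218 = (3128 - 12899)*22218 = -9771*22218 = -217092078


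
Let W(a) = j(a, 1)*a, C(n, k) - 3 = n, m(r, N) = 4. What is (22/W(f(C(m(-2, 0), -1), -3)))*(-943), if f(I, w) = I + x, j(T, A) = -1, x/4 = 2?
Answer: 20746/15 ≈ 1383.1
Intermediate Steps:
x = 8 (x = 4*2 = 8)
C(n, k) = 3 + n
f(I, w) = 8 + I (f(I, w) = I + 8 = 8 + I)
W(a) = -a
(22/W(f(C(m(-2, 0), -1), -3)))*(-943) = (22/((-(8 + (3 + 4)))))*(-943) = (22/((-(8 + 7))))*(-943) = (22/((-1*15)))*(-943) = (22/(-15))*(-943) = (22*(-1/15))*(-943) = -22/15*(-943) = 20746/15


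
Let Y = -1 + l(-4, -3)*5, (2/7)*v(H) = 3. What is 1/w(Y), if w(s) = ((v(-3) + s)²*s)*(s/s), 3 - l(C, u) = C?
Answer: 2/134657 ≈ 1.4853e-5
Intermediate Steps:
v(H) = 21/2 (v(H) = (7/2)*3 = 21/2)
l(C, u) = 3 - C
Y = 34 (Y = -1 + (3 - 1*(-4))*5 = -1 + (3 + 4)*5 = -1 + 7*5 = -1 + 35 = 34)
w(s) = s*(21/2 + s)² (w(s) = ((21/2 + s)²*s)*(s/s) = (s*(21/2 + s)²)*1 = s*(21/2 + s)²)
1/w(Y) = 1/((¼)*34*(21 + 2*34)²) = 1/((¼)*34*(21 + 68)²) = 1/((¼)*34*89²) = 1/((¼)*34*7921) = 1/(134657/2) = 2/134657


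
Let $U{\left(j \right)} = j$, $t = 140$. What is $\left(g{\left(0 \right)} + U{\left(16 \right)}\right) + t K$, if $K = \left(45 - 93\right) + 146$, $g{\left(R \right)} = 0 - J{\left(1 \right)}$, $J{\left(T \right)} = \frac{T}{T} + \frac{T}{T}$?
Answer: $13734$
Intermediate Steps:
$J{\left(T \right)} = 2$ ($J{\left(T \right)} = 1 + 1 = 2$)
$g{\left(R \right)} = -2$ ($g{\left(R \right)} = 0 - 2 = -2$)
$K = 98$ ($K = -48 + 146 = 98$)
$\left(g{\left(0 \right)} + U{\left(16 \right)}\right) + t K = \left(-2 + 16\right) + 140 \cdot 98 = 14 + 13720 = 13734$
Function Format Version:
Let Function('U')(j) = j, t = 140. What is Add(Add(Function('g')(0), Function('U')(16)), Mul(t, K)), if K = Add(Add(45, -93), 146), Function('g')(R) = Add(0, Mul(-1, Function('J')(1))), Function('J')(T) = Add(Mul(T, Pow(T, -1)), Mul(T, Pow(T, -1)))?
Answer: 13734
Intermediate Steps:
Function('J')(T) = 2 (Function('J')(T) = Add(1, 1) = 2)
Function('g')(R) = -2 (Function('g')(R) = Add(0, Mul(-1, 2)) = Add(0, -2) = -2)
K = 98 (K = Add(-48, 146) = 98)
Add(Add(Function('g')(0), Function('U')(16)), Mul(t, K)) = Add(Add(-2, 16), Mul(140, 98)) = Add(14, 13720) = 13734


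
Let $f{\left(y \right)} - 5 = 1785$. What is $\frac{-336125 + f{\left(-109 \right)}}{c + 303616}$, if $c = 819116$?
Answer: $- \frac{111445}{374244} \approx -0.29779$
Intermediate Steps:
$f{\left(y \right)} = 1790$ ($f{\left(y \right)} = 5 + 1785 = 1790$)
$\frac{-336125 + f{\left(-109 \right)}}{c + 303616} = \frac{-336125 + 1790}{819116 + 303616} = - \frac{334335}{1122732} = \left(-334335\right) \frac{1}{1122732} = - \frac{111445}{374244}$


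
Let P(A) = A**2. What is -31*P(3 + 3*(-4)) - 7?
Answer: -2518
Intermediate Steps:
-31*P(3 + 3*(-4)) - 7 = -31*(3 + 3*(-4))**2 - 7 = -31*(3 - 12)**2 - 7 = -31*(-9)**2 - 7 = -31*81 - 7 = -2511 - 7 = -2518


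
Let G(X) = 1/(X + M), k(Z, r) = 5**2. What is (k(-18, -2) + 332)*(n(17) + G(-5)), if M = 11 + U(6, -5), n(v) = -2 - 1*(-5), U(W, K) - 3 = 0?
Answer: 3332/3 ≈ 1110.7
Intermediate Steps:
U(W, K) = 3 (U(W, K) = 3 + 0 = 3)
n(v) = 3 (n(v) = -2 + 5 = 3)
k(Z, r) = 25
M = 14 (M = 11 + 3 = 14)
G(X) = 1/(14 + X) (G(X) = 1/(X + 14) = 1/(14 + X))
(k(-18, -2) + 332)*(n(17) + G(-5)) = (25 + 332)*(3 + 1/(14 - 5)) = 357*(3 + 1/9) = 357*(28/9) = 3332/3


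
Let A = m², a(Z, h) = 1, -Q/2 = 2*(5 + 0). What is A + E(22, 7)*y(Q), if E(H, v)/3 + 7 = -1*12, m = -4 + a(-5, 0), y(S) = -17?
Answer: 978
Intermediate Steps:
Q = -20 (Q = -4*(5 + 0) = -4*5 = -2*10 = -20)
m = -3 (m = -4 + 1 = -3)
E(H, v) = -57 (E(H, v) = -21 + 3*(-1*12) = -21 + 3*(-12) = -21 - 36 = -57)
A = 9 (A = (-3)² = 9)
A + E(22, 7)*y(Q) = 9 - 57*(-17) = 9 + 969 = 978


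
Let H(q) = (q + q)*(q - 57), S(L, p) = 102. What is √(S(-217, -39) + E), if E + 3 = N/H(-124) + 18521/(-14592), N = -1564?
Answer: √2558271041314167/5117232 ≈ 9.8841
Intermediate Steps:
H(q) = 2*q*(-57 + q) (H(q) = (2*q)*(-57 + q) = 2*q*(-57 + q))
E = -352401203/81875712 (E = -3 + (-1564*(-1/(248*(-57 - 124))) + 18521/(-14592)) = -3 + (-1564/(2*(-124)*(-181)) + 18521*(-1/14592)) = -3 + (-1564/44888 - 18521/14592) = -3 + (-1564*1/44888 - 18521/14592) = -3 + (-391/11222 - 18521/14592) = -3 - 106774067/81875712 = -352401203/81875712 ≈ -4.3041)
√(S(-217, -39) + E) = √(102 - 352401203/81875712) = √(7998921421/81875712) = √2558271041314167/5117232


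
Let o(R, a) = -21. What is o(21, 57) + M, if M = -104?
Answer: -125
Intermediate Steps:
o(21, 57) + M = -21 - 104 = -125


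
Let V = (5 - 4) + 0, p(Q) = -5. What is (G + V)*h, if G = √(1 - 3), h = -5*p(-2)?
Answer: 25 + 25*I*√2 ≈ 25.0 + 35.355*I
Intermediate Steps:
h = 25 (h = -5*(-5) = 25)
G = I*√2 (G = √(-2) = I*√2 ≈ 1.4142*I)
V = 1 (V = 1 + 0 = 1)
(G + V)*h = (I*√2 + 1)*25 = (1 + I*√2)*25 = 25 + 25*I*√2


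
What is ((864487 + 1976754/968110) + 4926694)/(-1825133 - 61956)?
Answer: -215634700564/70265758915 ≈ -3.0688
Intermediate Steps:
((864487 + 1976754/968110) + 4926694)/(-1825133 - 61956) = ((864487 + 1976754*(1/968110)) + 4926694)/(-1887089) = ((864487 + 76029/37235) + 4926694)*(-1/1887089) = (32189249474/37235 + 4926694)*(-1/1887089) = (215634700564/37235)*(-1/1887089) = -215634700564/70265758915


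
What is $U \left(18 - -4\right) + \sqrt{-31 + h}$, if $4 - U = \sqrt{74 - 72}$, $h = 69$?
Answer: $88 + \sqrt{38} - 22 \sqrt{2} \approx 63.052$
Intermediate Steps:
$U = 4 - \sqrt{2}$ ($U = 4 - \sqrt{74 - 72} = 4 - \sqrt{2} \approx 2.5858$)
$U \left(18 - -4\right) + \sqrt{-31 + h} = \left(4 - \sqrt{2}\right) \left(18 - -4\right) + \sqrt{-31 + 69} = \left(4 - \sqrt{2}\right) \left(18 + 4\right) + \sqrt{38} = \left(4 - \sqrt{2}\right) 22 + \sqrt{38} = \left(88 - 22 \sqrt{2}\right) + \sqrt{38} = 88 + \sqrt{38} - 22 \sqrt{2}$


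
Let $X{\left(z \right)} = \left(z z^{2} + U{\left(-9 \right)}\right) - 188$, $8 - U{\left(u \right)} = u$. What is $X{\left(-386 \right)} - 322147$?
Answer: $-57834774$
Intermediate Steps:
$U{\left(u \right)} = 8 - u$
$X{\left(z \right)} = -171 + z^{3}$ ($X{\left(z \right)} = \left(z z^{2} + \left(8 - -9\right)\right) - 188 = \left(z^{3} + \left(8 + 9\right)\right) - 188 = \left(z^{3} + 17\right) - 188 = \left(17 + z^{3}\right) - 188 = -171 + z^{3}$)
$X{\left(-386 \right)} - 322147 = \left(-171 + \left(-386\right)^{3}\right) - 322147 = \left(-171 - 57512456\right) - 322147 = -57512627 - 322147 = -57834774$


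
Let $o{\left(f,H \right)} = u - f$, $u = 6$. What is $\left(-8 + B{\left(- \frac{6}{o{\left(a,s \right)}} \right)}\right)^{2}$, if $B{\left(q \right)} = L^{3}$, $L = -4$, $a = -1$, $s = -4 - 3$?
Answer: $5184$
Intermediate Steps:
$s = -7$
$o{\left(f,H \right)} = 6 - f$
$B{\left(q \right)} = -64$ ($B{\left(q \right)} = \left(-4\right)^{3} = -64$)
$\left(-8 + B{\left(- \frac{6}{o{\left(a,s \right)}} \right)}\right)^{2} = \left(-8 - 64\right)^{2} = \left(-72\right)^{2} = 5184$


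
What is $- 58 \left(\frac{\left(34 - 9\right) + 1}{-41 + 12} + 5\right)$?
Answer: $-238$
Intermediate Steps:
$- 58 \left(\frac{\left(34 - 9\right) + 1}{-41 + 12} + 5\right) = - 58 \left(\frac{\left(34 - 9\right) + 1}{-29} + 5\right) = - 58 \left(\left(25 + 1\right) \left(- \frac{1}{29}\right) + 5\right) = - 58 \left(26 \left(- \frac{1}{29}\right) + 5\right) = - 58 \left(- \frac{26}{29} + 5\right) = \left(-58\right) \frac{119}{29} = -238$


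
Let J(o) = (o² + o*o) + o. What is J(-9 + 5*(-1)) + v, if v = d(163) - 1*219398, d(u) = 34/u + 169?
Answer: -35672679/163 ≈ -2.1885e+5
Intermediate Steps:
d(u) = 169 + 34/u
v = -35734293/163 (v = (169 + 34/163) - 1*219398 = (169 + 34*(1/163)) - 219398 = (169 + 34/163) - 219398 = 27581/163 - 219398 = -35734293/163 ≈ -2.1923e+5)
J(o) = o + 2*o² (J(o) = (o² + o²) + o = 2*o² + o = o + 2*o²)
J(-9 + 5*(-1)) + v = (-9 + 5*(-1))*(1 + 2*(-9 + 5*(-1))) - 35734293/163 = (-9 - 5)*(1 + 2*(-9 - 5)) - 35734293/163 = -14*(1 + 2*(-14)) - 35734293/163 = -14*(1 - 28) - 35734293/163 = -14*(-27) - 35734293/163 = 378 - 35734293/163 = -35672679/163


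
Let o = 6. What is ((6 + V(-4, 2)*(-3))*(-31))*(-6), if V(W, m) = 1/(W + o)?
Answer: 837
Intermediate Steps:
V(W, m) = 1/(6 + W) (V(W, m) = 1/(W + 6) = 1/(6 + W))
((6 + V(-4, 2)*(-3))*(-31))*(-6) = ((6 - 3/(6 - 4))*(-31))*(-6) = ((6 - 3/2)*(-31))*(-6) = ((9/2)*(-31))*(-6) = -279/2*(-6) = 837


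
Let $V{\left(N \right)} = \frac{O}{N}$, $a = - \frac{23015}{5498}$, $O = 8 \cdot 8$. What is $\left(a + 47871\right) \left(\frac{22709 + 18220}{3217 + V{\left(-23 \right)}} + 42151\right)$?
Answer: $\frac{58594029570593828}{29032189} \approx 2.0182 \cdot 10^{9}$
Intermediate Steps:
$O = 64$
$a = - \frac{23015}{5498}$ ($a = \left(-23015\right) \frac{1}{5498} = - \frac{23015}{5498} \approx -4.1861$)
$V{\left(N \right)} = \frac{64}{N}$
$\left(a + 47871\right) \left(\frac{22709 + 18220}{3217 + V{\left(-23 \right)}} + 42151\right) = \left(- \frac{23015}{5498} + 47871\right) \left(\frac{22709 + 18220}{3217 + \frac{64}{-23}} + 42151\right) = \frac{263171743 \left(\frac{40929}{3217 + 64 \left(- \frac{1}{23}\right)} + 42151\right)}{5498} = \frac{263171743 \left(\frac{40929}{3217 - \frac{64}{23}} + 42151\right)}{5498} = \frac{263171743 \left(\frac{40929}{\frac{73927}{23}} + 42151\right)}{5498} = \frac{263171743 \left(40929 \cdot \frac{23}{73927} + 42151\right)}{5498} = \frac{263171743 \left(\frac{134481}{10561} + 42151\right)}{5498} = \frac{263171743}{5498} \cdot \frac{445291192}{10561} = \frac{58594029570593828}{29032189}$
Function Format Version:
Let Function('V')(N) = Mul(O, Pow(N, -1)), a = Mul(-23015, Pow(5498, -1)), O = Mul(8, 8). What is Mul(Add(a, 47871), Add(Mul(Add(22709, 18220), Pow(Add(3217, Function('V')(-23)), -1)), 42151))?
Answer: Rational(58594029570593828, 29032189) ≈ 2.0182e+9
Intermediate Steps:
O = 64
a = Rational(-23015, 5498) (a = Mul(-23015, Rational(1, 5498)) = Rational(-23015, 5498) ≈ -4.1861)
Function('V')(N) = Mul(64, Pow(N, -1))
Mul(Add(a, 47871), Add(Mul(Add(22709, 18220), Pow(Add(3217, Function('V')(-23)), -1)), 42151)) = Mul(Add(Rational(-23015, 5498), 47871), Add(Mul(Add(22709, 18220), Pow(Add(3217, Mul(64, Pow(-23, -1))), -1)), 42151)) = Mul(Rational(263171743, 5498), Add(Mul(40929, Pow(Add(3217, Mul(64, Rational(-1, 23))), -1)), 42151)) = Mul(Rational(263171743, 5498), Add(Mul(40929, Pow(Add(3217, Rational(-64, 23)), -1)), 42151)) = Mul(Rational(263171743, 5498), Add(Mul(40929, Pow(Rational(73927, 23), -1)), 42151)) = Mul(Rational(263171743, 5498), Add(Mul(40929, Rational(23, 73927)), 42151)) = Mul(Rational(263171743, 5498), Add(Rational(134481, 10561), 42151)) = Mul(Rational(263171743, 5498), Rational(445291192, 10561)) = Rational(58594029570593828, 29032189)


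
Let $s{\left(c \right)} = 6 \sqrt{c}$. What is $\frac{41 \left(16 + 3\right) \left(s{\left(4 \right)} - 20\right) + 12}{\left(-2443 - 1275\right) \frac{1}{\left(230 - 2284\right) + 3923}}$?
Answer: $\frac{5812590}{1859} \approx 3126.7$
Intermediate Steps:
$\frac{41 \left(16 + 3\right) \left(s{\left(4 \right)} - 20\right) + 12}{\left(-2443 - 1275\right) \frac{1}{\left(230 - 2284\right) + 3923}} = \frac{41 \left(16 + 3\right) \left(6 \sqrt{4} - 20\right) + 12}{\left(-2443 - 1275\right) \frac{1}{\left(230 - 2284\right) + 3923}} = \frac{41 \cdot 19 \left(6 \cdot 2 - 20\right) + 12}{\left(-3718\right) \frac{1}{-2054 + 3923}} = \frac{41 \cdot 19 \left(12 - 20\right) + 12}{\left(-3718\right) \frac{1}{1869}} = \frac{41 \cdot 19 \left(-8\right) + 12}{\left(-3718\right) \frac{1}{1869}} = \frac{41 \left(-152\right) + 12}{- \frac{3718}{1869}} = \left(-6232 + 12\right) \left(- \frac{1869}{3718}\right) = \left(-6220\right) \left(- \frac{1869}{3718}\right) = \frac{5812590}{1859}$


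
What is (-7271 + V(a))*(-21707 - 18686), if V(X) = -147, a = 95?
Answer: 299635274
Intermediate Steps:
(-7271 + V(a))*(-21707 - 18686) = (-7271 - 147)*(-21707 - 18686) = -7418*(-40393) = 299635274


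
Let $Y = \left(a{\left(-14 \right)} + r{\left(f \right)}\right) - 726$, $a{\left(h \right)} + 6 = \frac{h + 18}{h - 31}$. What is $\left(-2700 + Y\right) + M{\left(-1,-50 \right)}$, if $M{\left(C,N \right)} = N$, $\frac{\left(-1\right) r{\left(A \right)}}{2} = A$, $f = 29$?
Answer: $- \frac{159304}{45} \approx -3540.1$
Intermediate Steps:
$r{\left(A \right)} = - 2 A$
$a{\left(h \right)} = -6 + \frac{18 + h}{-31 + h}$ ($a{\left(h \right)} = -6 + \frac{h + 18}{h - 31} = -6 + \frac{18 + h}{-31 + h}$)
$Y = - \frac{35554}{45}$ ($Y = \left(\frac{204 - -70}{-31 - 14} - 58\right) - 726 = \left(\frac{204 + 70}{-45} - 58\right) - 726 = \left(\left(- \frac{1}{45}\right) 274 - 58\right) - 726 = \left(- \frac{274}{45} - 58\right) - 726 = - \frac{2884}{45} - 726 = - \frac{35554}{45} \approx -790.09$)
$\left(-2700 + Y\right) + M{\left(-1,-50 \right)} = \left(-2700 - \frac{35554}{45}\right) - 50 = - \frac{157054}{45} - 50 = - \frac{159304}{45}$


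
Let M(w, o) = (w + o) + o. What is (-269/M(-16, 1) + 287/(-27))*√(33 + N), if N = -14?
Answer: 3245*√19/378 ≈ 37.420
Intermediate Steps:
M(w, o) = w + 2*o (M(w, o) = (o + w) + o = w + 2*o)
(-269/M(-16, 1) + 287/(-27))*√(33 + N) = (-269/(-16 + 2*1) + 287/(-27))*√(33 - 14) = (-269/(-16 + 2) + 287*(-1/27))*√19 = (-269/(-14) - 287/27)*√19 = (-269*(-1/14) - 287/27)*√19 = (269/14 - 287/27)*√19 = 3245*√19/378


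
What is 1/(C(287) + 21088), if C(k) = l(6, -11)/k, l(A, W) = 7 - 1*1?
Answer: 287/6052262 ≈ 4.7420e-5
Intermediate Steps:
l(A, W) = 6 (l(A, W) = 7 - 1 = 6)
C(k) = 6/k
1/(C(287) + 21088) = 1/(6/287 + 21088) = 1/(6052262/287) = 287/6052262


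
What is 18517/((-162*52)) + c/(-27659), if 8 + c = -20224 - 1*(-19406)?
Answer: -505203479/232999416 ≈ -2.1683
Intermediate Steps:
c = -826 (c = -8 + (-20224 - 1*(-19406)) = -8 + (-20224 + 19406) = -8 - 818 = -826)
18517/((-162*52)) + c/(-27659) = 18517/((-162*52)) - 826/(-27659) = 18517/(-8424) - 826*(-1/27659) = 18517*(-1/8424) + 826/27659 = -18517/8424 + 826/27659 = -505203479/232999416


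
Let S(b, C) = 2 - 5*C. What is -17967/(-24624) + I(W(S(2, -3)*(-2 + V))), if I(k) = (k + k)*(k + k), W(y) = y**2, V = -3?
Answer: 1713850925989/8208 ≈ 2.0880e+8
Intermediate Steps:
I(k) = 4*k**2 (I(k) = (2*k)*(2*k) = 4*k**2)
-17967/(-24624) + I(W(S(2, -3)*(-2 + V))) = -17967/(-24624) + 4*(((2 - 5*(-3))*(-2 - 3))**2)**2 = -17967*(-1/24624) + 4*(((2 + 15)*(-5))**2)**2 = 5989/8208 + 4*((17*(-5))**2)**2 = 5989/8208 + 4*((-85)**2)**2 = 5989/8208 + 4*7225**2 = 5989/8208 + 4*52200625 = 5989/8208 + 208802500 = 1713850925989/8208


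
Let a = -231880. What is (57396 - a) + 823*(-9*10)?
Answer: 215206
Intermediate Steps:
(57396 - a) + 823*(-9*10) = (57396 - 1*(-231880)) + 823*(-9*10) = (57396 + 231880) + 823*(-90) = 289276 - 74070 = 215206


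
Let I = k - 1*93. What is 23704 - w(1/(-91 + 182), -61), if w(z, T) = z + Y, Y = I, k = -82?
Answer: 2172988/91 ≈ 23879.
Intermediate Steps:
I = -175 (I = -82 - 1*93 = -82 - 93 = -175)
Y = -175
w(z, T) = -175 + z (w(z, T) = z - 175 = -175 + z)
23704 - w(1/(-91 + 182), -61) = 23704 - (-175 + 1/(-91 + 182)) = 23704 - (-175 + 1/91) = 23704 - 1*(-15924/91) = 23704 + 15924/91 = 2172988/91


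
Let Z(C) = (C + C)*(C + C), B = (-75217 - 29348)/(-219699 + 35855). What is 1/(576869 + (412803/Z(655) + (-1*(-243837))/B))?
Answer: 11962933100/12029666687806333 ≈ 9.9445e-7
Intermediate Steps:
B = 104565/183844 (B = -104565/(-183844) = -104565*(-1/183844) = 104565/183844 ≈ 0.56877)
Z(C) = 4*C² (Z(C) = (2*C)*(2*C) = 4*C²)
1/(576869 + (412803/Z(655) + (-1*(-243837))/B)) = 1/(576869 + (412803/((4*655²)) + (-1*(-243837))/(104565/183844))) = 1/(576869 + (412803/((4*429025)) + 243837*(183844/104565))) = 1/(576869 + (412803/1716100 + 14942656476/34855)) = 1/(576869 + 5128621433342433/11962933100) = 1/(12029666687806333/11962933100) = 11962933100/12029666687806333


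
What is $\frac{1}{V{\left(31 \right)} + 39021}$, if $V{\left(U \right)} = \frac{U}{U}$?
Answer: $\frac{1}{39022} \approx 2.5627 \cdot 10^{-5}$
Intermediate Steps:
$V{\left(U \right)} = 1$
$\frac{1}{V{\left(31 \right)} + 39021} = \frac{1}{1 + 39021} = \frac{1}{39022}$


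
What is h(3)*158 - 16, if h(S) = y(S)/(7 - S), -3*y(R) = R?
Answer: -111/2 ≈ -55.500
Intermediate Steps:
y(R) = -R/3
h(S) = -S/(3*(7 - S)) (h(S) = (-S/3)/(7 - S) = -S/(3*(7 - S)))
h(3)*158 - 16 = ((⅓)*3/(-7 + 3))*158 - 16 = ((⅓)*3/(-4))*158 - 16 = ((⅓)*3*(-¼))*158 - 16 = -¼*158 - 16 = -79/2 - 16 = -111/2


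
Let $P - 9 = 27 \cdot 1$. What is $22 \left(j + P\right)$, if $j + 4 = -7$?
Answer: $550$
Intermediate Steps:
$P = 36$ ($P = 9 + 27 \cdot 1 = 9 + 27 = 36$)
$j = -11$ ($j = -4 - 7 = -11$)
$22 \left(j + P\right) = 22 \left(-11 + 36\right) = 22 \cdot 25 = 550$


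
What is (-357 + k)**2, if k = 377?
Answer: 400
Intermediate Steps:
(-357 + k)**2 = (-357 + 377)**2 = 20**2 = 400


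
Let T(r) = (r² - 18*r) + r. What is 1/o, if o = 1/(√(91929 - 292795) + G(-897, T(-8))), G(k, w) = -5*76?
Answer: -380 + I*√200866 ≈ -380.0 + 448.18*I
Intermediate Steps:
T(r) = r² - 17*r
G(k, w) = -380
o = 1/(-380 + I*√200866) (o = 1/(√(91929 - 292795) - 380) = 1/(√(-200866) - 380) = 1/(I*√200866 - 380) = 1/(-380 + I*√200866) ≈ -0.0011006 - 0.0012981*I)
1/o = 1/(-190/172633 - I*√200866/345266)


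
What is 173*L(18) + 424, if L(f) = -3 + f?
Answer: 3019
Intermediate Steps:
173*L(18) + 424 = 173*(-3 + 18) + 424 = 173*15 + 424 = 2595 + 424 = 3019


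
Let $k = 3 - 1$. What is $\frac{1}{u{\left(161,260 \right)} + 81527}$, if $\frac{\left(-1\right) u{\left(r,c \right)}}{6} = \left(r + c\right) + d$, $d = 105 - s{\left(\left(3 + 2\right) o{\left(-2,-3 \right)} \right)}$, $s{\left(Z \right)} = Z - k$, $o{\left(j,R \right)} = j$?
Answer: $\frac{1}{78299} \approx 1.2772 \cdot 10^{-5}$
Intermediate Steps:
$k = 2$
$s{\left(Z \right)} = -2 + Z$ ($s{\left(Z \right)} = Z - 2 = -2 + Z$)
$d = 117$ ($d = 105 - \left(-2 + \left(3 + 2\right) \left(-2\right)\right) = 105 - \left(-2 + 5 \left(-2\right)\right) = 105 - \left(-2 - 10\right) = 105 - -12 = 105 + 12 = 117$)
$u{\left(r,c \right)} = -702 - 6 c - 6 r$ ($u{\left(r,c \right)} = - 6 \left(\left(r + c\right) + 117\right) = - 6 \left(\left(c + r\right) + 117\right) = - 6 \left(117 + c + r\right) = -702 - 6 c - 6 r$)
$\frac{1}{u{\left(161,260 \right)} + 81527} = \frac{1}{\left(-702 - 1560 - 966\right) + 81527} = \frac{1}{-3228 + 81527} = \frac{1}{78299}$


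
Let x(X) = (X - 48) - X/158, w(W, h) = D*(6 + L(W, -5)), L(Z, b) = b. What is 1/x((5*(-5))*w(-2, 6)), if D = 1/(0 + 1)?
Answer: -158/11509 ≈ -0.013728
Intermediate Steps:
D = 1 (D = 1/1 = 1)
w(W, h) = 1 (w(W, h) = 1*(6 - 5) = 1*1 = 1)
x(X) = -48 + 157*X/158 (x(X) = (-48 + X) - X/158 = -48 + 157*X/158)
1/x((5*(-5))*w(-2, 6)) = 1/(-48 + 157*((5*(-5))*1)/158) = 1/(-48 + 157*(-25*1)/158) = 1/(-48 + (157/158)*(-25)) = 1/(-48 - 3925/158) = 1/(-11509/158) = -158/11509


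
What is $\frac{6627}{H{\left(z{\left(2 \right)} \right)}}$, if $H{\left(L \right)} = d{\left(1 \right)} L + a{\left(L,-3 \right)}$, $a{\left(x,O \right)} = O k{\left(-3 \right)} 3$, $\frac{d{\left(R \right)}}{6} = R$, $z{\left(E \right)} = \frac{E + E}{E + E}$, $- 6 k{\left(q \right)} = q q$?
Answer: $\frac{4418}{13} \approx 339.85$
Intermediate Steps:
$k{\left(q \right)} = - \frac{q^{2}}{6}$ ($k{\left(q \right)} = - \frac{q q}{6} = - \frac{q^{2}}{6}$)
$z{\left(E \right)} = 1$ ($z{\left(E \right)} = \frac{2 E}{2 E} = 2 E \frac{1}{2 E} = 1$)
$d{\left(R \right)} = 6 R$
$a{\left(x,O \right)} = - \frac{9 O}{2}$ ($a{\left(x,O \right)} = O \left(- \frac{\left(-3\right)^{2}}{6}\right) 3 = O \left(\left(- \frac{1}{6}\right) 9\right) 3 = O \left(- \frac{3}{2}\right) 3 = - \frac{3 O}{2} \cdot 3 = - \frac{9 O}{2}$)
$H{\left(L \right)} = \frac{27}{2} + 6 L$ ($H{\left(L \right)} = 6 \cdot 1 L - - \frac{27}{2} = 6 L + \frac{27}{2} = \frac{27}{2} + 6 L$)
$\frac{6627}{H{\left(z{\left(2 \right)} \right)}} = \frac{6627}{\frac{27}{2} + 6 \cdot 1} = \frac{6627}{\frac{27}{2} + 6} = \frac{6627}{\frac{39}{2}} = 6627 \cdot \frac{2}{39} = \frac{4418}{13}$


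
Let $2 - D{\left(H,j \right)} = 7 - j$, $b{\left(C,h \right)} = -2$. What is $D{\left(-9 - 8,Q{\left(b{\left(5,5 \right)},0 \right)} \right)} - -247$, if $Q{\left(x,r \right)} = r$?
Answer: $242$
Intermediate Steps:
$D{\left(H,j \right)} = -5 + j$ ($D{\left(H,j \right)} = 2 - \left(7 - j\right) = 2 + \left(-7 + j\right) = -5 + j$)
$D{\left(-9 - 8,Q{\left(b{\left(5,5 \right)},0 \right)} \right)} - -247 = \left(-5 + 0\right) - -247 = -5 + 247 = 242$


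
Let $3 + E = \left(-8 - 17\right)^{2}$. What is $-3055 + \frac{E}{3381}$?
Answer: $- \frac{10328333}{3381} \approx -3054.8$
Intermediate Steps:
$E = 622$ ($E = -3 + \left(-8 - 17\right)^{2} = -3 + \left(-25\right)^{2} = -3 + 625 = 622$)
$-3055 + \frac{E}{3381} = -3055 + \frac{622}{3381} = - \frac{10328333}{3381}$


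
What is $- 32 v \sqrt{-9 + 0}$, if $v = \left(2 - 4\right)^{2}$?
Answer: $- 384 i \approx - 384.0 i$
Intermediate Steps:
$v = 4$ ($v = \left(-2\right)^{2} = 4$)
$- 32 v \sqrt{-9 + 0} = \left(-32\right) 4 \sqrt{-9 + 0} = - 128 \sqrt{-9} = - 128 \cdot 3 i = - 384 i$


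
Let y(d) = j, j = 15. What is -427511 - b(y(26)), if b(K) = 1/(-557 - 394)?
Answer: -406562960/951 ≈ -4.2751e+5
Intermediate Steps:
y(d) = 15
b(K) = -1/951 (b(K) = 1/(-951) = -1/951)
-427511 - b(y(26)) = -427511 - 1*(-1/951) = -427511 + 1/951 = -406562960/951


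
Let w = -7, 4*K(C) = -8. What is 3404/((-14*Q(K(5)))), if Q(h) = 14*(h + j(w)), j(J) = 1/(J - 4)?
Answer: 407/49 ≈ 8.3061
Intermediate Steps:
K(C) = -2 (K(C) = (¼)*(-8) = -2)
j(J) = 1/(-4 + J)
Q(h) = -14/11 + 14*h (Q(h) = 14*(h + 1/(-4 - 7)) = 14*(h + 1/(-11)) = 14*(h - 1/11) = 14*(-1/11 + h) = -14/11 + 14*h)
3404/((-14*Q(K(5)))) = 3404/((-14*(-14/11 + 14*(-2)))) = 3404/((-14*(-14/11 - 28))) = 3404/((-14*(-322/11))) = 3404/(4508/11) = 3404*(11/4508) = 407/49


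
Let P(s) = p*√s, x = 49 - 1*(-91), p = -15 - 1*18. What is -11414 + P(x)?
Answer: -11414 - 66*√35 ≈ -11804.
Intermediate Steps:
p = -33 (p = -15 - 18 = -33)
x = 140 (x = 49 + 91 = 140)
P(s) = -33*√s
-11414 + P(x) = -11414 - 66*√35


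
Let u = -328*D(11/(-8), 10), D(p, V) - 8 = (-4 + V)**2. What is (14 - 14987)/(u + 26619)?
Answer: -2139/1741 ≈ -1.2286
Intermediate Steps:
D(p, V) = 8 + (-4 + V)**2
u = -14432 (u = -328*(8 + (-4 + 10)**2) = -328*(8 + 6**2) = -328*(8 + 36) = -328*44 = -14432)
(14 - 14987)/(u + 26619) = (14 - 14987)/(-14432 + 26619) = -14973/12187 = -14973*1/12187 = -2139/1741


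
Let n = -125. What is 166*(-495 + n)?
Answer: -102920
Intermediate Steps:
166*(-495 + n) = 166*(-495 - 125) = 166*(-620) = -102920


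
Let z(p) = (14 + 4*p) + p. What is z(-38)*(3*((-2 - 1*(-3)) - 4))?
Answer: 1584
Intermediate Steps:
z(p) = 14 + 5*p
z(-38)*(3*((-2 - 1*(-3)) - 4)) = (14 + 5*(-38))*(3*((-2 - 1*(-3)) - 4)) = (14 - 190)*(3*((-2 + 3) - 4)) = -528*(1 - 4) = -528*(-3) = -176*(-9) = 1584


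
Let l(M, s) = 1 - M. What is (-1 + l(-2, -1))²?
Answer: 4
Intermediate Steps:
(-1 + l(-2, -1))² = (-1 + (1 - 1*(-2)))² = (-1 + (1 + 2))² = (-1 + 3)² = 2² = 4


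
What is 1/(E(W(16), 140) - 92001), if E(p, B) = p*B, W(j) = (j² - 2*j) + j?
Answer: -1/58401 ≈ -1.7123e-5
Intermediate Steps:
W(j) = j² - j
E(p, B) = B*p
1/(E(W(16), 140) - 92001) = 1/(140*(16*(-1 + 16)) - 92001) = 1/(140*(16*15) - 92001) = 1/(140*240 - 92001) = 1/(33600 - 92001) = 1/(-58401) = -1/58401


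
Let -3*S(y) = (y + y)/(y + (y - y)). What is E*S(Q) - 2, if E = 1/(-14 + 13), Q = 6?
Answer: -4/3 ≈ -1.3333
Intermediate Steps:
S(y) = -⅔ (S(y) = -(y + y)/(3*(y + (y - y))) = -2*y/(3*(y + 0)) = -2*y/(3*y) = -⅓*2 = -⅔)
E = -1 (E = 1/(-1) = -1)
E*S(Q) - 2 = -1*(-⅔) - 2 = ⅔ - 2 = -4/3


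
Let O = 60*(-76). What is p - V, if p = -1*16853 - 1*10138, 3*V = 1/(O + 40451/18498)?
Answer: -2275622782973/84310429 ≈ -26991.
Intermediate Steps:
O = -4560
V = -6166/84310429 (V = 1/(3*(-4560 + 40451/18498)) = 1/(3*(-84310429/18498)) = (⅓)*(-18498/84310429) = -6166/84310429 ≈ -7.3134e-5)
p = -26991 (p = -16853 - 10138 = -26991)
p - V = -26991 - 1*(-6166/84310429) = -26991 + 6166/84310429 = -2275622782973/84310429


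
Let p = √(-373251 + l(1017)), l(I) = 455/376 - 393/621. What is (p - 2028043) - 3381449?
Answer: -5409492 + I*√62807887764286/12972 ≈ -5.4095e+6 + 610.94*I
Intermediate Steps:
l(I) = 44929/77832 (l(I) = 455*(1/376) - 393*1/621 = 455/376 - 131/207 = 44929/77832)
p = I*√62807887764286/12972 (p = √(-373251 + 44929/77832) = √(-29050826903/77832) = I*√62807887764286/12972 ≈ 610.94*I)
(p - 2028043) - 3381449 = (I*√62807887764286/12972 - 2028043) - 3381449 = (-2028043 + I*√62807887764286/12972) - 3381449 = -5409492 + I*√62807887764286/12972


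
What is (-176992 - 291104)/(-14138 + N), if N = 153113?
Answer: -156032/46325 ≈ -3.3682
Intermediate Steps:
(-176992 - 291104)/(-14138 + N) = (-176992 - 291104)/(-14138 + 153113) = -468096/138975 = -468096*1/138975 = -156032/46325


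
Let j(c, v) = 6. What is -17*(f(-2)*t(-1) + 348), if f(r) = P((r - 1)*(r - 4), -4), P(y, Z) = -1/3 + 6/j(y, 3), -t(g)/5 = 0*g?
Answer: -5916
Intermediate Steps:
t(g) = 0 (t(g) = -0*g = -5*0 = 0)
P(y, Z) = 2/3 (P(y, Z) = -1/3 + 6/6 = -1*1/3 + 6*(1/6) = -1/3 + 1 = 2/3)
f(r) = 2/3
-17*(f(-2)*t(-1) + 348) = -17*((2/3)*0 + 348) = -17*(0 + 348) = -17*348 = -5916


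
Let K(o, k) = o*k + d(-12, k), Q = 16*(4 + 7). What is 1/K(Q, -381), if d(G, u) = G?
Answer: -1/67068 ≈ -1.4910e-5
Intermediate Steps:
Q = 176 (Q = 16*11 = 176)
K(o, k) = -12 + k*o (K(o, k) = o*k - 12 = k*o - 12 = -12 + k*o)
1/K(Q, -381) = 1/(-12 - 381*176) = 1/(-12 - 67056) = 1/(-67068) = -1/67068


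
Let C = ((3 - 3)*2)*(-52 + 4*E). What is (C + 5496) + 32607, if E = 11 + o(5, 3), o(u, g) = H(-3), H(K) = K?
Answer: 38103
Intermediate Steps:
o(u, g) = -3
E = 8 (E = 11 - 3 = 8)
C = 0 (C = ((3 - 3)*2)*(-52 + 4*8) = (0*2)*(-52 + 32) = 0*(-20) = 0)
(C + 5496) + 32607 = (0 + 5496) + 32607 = 5496 + 32607 = 38103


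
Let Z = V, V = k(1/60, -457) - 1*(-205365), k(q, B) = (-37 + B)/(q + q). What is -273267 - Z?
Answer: -463812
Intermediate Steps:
k(q, B) = (-37 + B)/(2*q) (k(q, B) = (-37 + B)/((2*q)) = (-37 + B)*(1/(2*q)) = (-37 + B)/(2*q))
V = 190545 (V = (-37 - 457)/(2*(1/60)) - 1*(-205365) = (½)*(-494)/(1/60) + 205365 = (½)*60*(-494) + 205365 = -14820 + 205365 = 190545)
Z = 190545
-273267 - Z = -273267 - 1*190545 = -273267 - 190545 = -463812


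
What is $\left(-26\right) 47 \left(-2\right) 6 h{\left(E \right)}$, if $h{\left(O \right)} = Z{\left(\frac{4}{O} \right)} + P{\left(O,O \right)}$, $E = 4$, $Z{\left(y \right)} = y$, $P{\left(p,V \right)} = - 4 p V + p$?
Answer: $-865176$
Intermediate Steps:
$P{\left(p,V \right)} = p - 4 V p$ ($P{\left(p,V \right)} = - 4 V p + p = p - 4 V p$)
$h{\left(O \right)} = \frac{4}{O} + O \left(1 - 4 O\right)$
$\left(-26\right) 47 \left(-2\right) 6 h{\left(E \right)} = \left(-26\right) 47 \left(-2\right) 6 \left(4 - 4 \cdot 4^{2} + \frac{4}{4}\right) = - 1222 \left(- 12 \left(4 - 64 + 4 \cdot \frac{1}{4}\right)\right) = - 1222 \left(- 12 \left(4 - 64 + 1\right)\right) = - 1222 \left(\left(-12\right) \left(-59\right)\right) = \left(-1222\right) 708 = -865176$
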